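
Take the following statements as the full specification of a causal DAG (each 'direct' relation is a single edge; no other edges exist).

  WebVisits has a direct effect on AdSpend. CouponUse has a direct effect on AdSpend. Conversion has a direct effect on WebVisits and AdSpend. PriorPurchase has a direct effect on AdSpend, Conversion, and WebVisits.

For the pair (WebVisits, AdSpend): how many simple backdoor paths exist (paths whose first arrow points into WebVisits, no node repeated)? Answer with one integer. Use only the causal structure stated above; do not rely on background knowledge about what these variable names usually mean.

A backdoor path from WebVisits to AdSpend is any simple undirected path whose first edge points into WebVisits (i.e. leaves WebVisits via a parent).
Parents of WebVisits: {Conversion, PriorPurchase}.
Enumerating:
  P1: WebVisits <- PriorPurchase -> Conversion -> AdSpend
  P2: WebVisits <- PriorPurchase -> AdSpend
  P3: WebVisits <- Conversion <- PriorPurchase -> AdSpend
  P4: WebVisits <- Conversion -> AdSpend
That exhausts the simple backdoor paths. Count: 4.

4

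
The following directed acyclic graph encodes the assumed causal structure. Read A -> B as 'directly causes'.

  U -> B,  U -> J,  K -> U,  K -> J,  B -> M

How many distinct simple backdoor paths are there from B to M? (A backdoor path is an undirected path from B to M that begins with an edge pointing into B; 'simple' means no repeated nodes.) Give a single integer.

A backdoor path from B to M is any simple undirected path whose first edge points into B (i.e. leaves B via a parent).
Parents of B: {U}.
No simple path from any parent of B reaches M without revisiting B, so there are no backdoor paths.

0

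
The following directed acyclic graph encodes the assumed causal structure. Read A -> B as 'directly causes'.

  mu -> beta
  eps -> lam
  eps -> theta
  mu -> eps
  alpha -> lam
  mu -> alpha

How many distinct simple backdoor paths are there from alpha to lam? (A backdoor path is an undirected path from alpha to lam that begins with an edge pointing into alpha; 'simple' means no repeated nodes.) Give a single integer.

A backdoor path from alpha to lam is any simple undirected path whose first edge points into alpha (i.e. leaves alpha via a parent).
Parents of alpha: {mu}.
Enumerating:
  P1: alpha <- mu -> eps -> lam
That exhausts the simple backdoor paths. Count: 1.

1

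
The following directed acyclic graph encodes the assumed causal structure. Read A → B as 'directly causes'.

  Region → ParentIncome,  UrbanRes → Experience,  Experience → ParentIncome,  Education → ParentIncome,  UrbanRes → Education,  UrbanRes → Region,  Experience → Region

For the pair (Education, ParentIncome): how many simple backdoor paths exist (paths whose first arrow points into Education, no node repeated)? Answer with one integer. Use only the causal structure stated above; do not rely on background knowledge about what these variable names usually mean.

A backdoor path from Education to ParentIncome is any simple undirected path whose first edge points into Education (i.e. leaves Education via a parent).
Parents of Education: {UrbanRes}.
Enumerating:
  P1: Education <- UrbanRes -> Experience -> Region -> ParentIncome
  P2: Education <- UrbanRes -> Experience -> ParentIncome
  P3: Education <- UrbanRes -> Region <- Experience -> ParentIncome
  P4: Education <- UrbanRes -> Region -> ParentIncome
That exhausts the simple backdoor paths. Count: 4.

4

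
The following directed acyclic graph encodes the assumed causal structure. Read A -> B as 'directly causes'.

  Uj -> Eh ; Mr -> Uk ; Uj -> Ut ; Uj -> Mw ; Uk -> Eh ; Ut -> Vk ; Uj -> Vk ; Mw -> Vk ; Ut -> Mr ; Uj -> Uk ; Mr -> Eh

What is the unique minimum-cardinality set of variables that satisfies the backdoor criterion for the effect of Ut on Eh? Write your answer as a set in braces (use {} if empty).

Variables eligible for adjustment (non-descendants of Ut, excluding Ut and Eh): {Mw, Uj}.
Backdoor paths from Ut to Eh:
  P1: Ut <- Uj -> Uk <- Mr -> Eh
  P2: Ut <- Uj -> Uk -> Eh
  P3: Ut <- Uj -> Eh
The empty set is not sufficient: P2 (Ut <- Uj -> Uk -> Eh) has no collider blocking it and no conditioned non-collider, so it is open.
Try {Uj}:
  P1: blocked at fork node Uj ∈ conditioning set.
  P2: blocked at fork node Uj ∈ conditioning set.
  P3: blocked at fork node Uj ∈ conditioning set.
{Uj} contains no descendant of Ut and blocks every backdoor path.
No other singleton works — e.g. {Mw} leaves P2 open — so {Uj} is the unique smallest valid adjustment set.

{Uj}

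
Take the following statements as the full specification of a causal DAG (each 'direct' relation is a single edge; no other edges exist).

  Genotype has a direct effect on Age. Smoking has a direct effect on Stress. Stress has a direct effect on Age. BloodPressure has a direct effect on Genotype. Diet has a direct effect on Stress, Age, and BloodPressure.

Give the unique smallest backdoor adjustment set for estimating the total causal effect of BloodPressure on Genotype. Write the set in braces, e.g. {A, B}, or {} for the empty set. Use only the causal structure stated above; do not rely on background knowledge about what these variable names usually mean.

Variables eligible for adjustment (non-descendants of BloodPressure, excluding BloodPressure and Genotype): {Diet, Smoking, Stress}.
Backdoor paths from BloodPressure to Genotype:
  P1: BloodPressure <- Diet -> Stress -> Age <- Genotype
  P2: BloodPressure <- Diet -> Age <- Genotype
Each backdoor path contains an unconditioned collider, so every path is already blocked with the empty conditioning set:
  P1: blocked at collider Age (neither it nor any descendant is in the conditioning set).
  P2: blocked at collider Age (neither it nor any descendant is in the conditioning set).
The empty set is therefore the unique smallest valid set.

{}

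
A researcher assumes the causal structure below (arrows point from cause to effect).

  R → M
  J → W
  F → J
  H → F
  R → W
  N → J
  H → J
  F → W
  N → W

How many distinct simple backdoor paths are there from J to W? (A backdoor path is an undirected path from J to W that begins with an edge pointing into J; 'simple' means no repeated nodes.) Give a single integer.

A backdoor path from J to W is any simple undirected path whose first edge points into J (i.e. leaves J via a parent).
Parents of J: {F, H, N}.
Enumerating:
  P1: J <- N -> W
  P2: J <- H -> F -> W
  P3: J <- F -> W
That exhausts the simple backdoor paths. Count: 3.

3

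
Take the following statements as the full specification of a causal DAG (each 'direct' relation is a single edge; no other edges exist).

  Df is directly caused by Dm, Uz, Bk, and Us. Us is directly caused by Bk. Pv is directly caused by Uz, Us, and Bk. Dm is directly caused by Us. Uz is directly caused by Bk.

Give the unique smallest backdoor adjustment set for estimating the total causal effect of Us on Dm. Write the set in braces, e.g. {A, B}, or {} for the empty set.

Variables eligible for adjustment (non-descendants of Us, excluding Us and Dm): {Bk, Uz}.
Backdoor paths from Us to Dm:
  P1: Us <- Bk -> Uz -> Df <- Dm
  P2: Us <- Bk -> Df <- Dm
  P3: Us <- Bk -> Pv <- Uz -> Df <- Dm
Each backdoor path contains an unconditioned collider, so every path is already blocked with the empty conditioning set:
  P1: blocked at collider Df (neither it nor any descendant is in the conditioning set).
  P2: blocked at collider Df (neither it nor any descendant is in the conditioning set).
  P3: blocked at collider Pv (neither it nor any descendant is in the conditioning set).
The empty set is therefore the unique smallest valid set.

{}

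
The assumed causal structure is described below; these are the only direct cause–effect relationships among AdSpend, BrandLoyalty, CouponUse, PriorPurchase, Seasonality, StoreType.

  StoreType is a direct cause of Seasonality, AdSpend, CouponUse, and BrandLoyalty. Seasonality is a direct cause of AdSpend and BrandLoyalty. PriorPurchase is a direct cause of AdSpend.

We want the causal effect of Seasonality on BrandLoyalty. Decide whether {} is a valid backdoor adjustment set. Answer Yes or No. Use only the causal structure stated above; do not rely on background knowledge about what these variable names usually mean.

Backdoor paths from Seasonality to BrandLoyalty (paths whose first edge points into Seasonality):
  P1: Seasonality <- StoreType -> BrandLoyalty
Condition 1 (no descendant of Seasonality in the set): holds — descendants of Seasonality are {AdSpend, BrandLoyalty}; none are in {}.
Condition 2 (every backdoor path blocked by {}):
  P1: open — no interior node is in the conditioning set.
{} does not satisfy the backdoor criterion.

No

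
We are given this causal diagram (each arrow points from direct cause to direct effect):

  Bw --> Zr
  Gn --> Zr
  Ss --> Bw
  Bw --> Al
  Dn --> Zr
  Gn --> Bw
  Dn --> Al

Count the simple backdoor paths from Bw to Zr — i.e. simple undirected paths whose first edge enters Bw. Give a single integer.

1

A backdoor path from Bw to Zr is any simple undirected path whose first edge points into Bw (i.e. leaves Bw via a parent).
Parents of Bw: {Gn, Ss}.
Enumerating:
  P1: Bw <- Gn -> Zr
That exhausts the simple backdoor paths. Count: 1.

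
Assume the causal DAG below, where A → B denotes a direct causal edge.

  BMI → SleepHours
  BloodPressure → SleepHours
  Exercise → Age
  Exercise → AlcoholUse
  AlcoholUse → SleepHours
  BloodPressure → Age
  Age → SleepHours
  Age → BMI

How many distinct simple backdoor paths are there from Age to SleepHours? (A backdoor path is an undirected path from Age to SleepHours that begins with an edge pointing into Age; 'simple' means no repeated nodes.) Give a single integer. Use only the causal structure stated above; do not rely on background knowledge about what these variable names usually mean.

2

A backdoor path from Age to SleepHours is any simple undirected path whose first edge points into Age (i.e. leaves Age via a parent).
Parents of Age: {BloodPressure, Exercise}.
Enumerating:
  P1: Age <- BloodPressure -> SleepHours
  P2: Age <- Exercise -> AlcoholUse -> SleepHours
That exhausts the simple backdoor paths. Count: 2.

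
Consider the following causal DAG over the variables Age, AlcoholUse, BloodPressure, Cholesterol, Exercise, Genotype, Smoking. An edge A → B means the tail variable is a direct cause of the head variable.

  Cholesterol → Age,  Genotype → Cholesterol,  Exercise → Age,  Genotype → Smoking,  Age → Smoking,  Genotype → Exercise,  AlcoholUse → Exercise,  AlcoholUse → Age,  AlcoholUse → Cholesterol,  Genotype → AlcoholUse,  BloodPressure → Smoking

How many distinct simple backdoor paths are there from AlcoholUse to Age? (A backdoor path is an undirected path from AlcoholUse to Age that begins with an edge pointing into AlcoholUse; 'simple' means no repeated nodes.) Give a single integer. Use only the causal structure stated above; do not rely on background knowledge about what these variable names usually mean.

3

A backdoor path from AlcoholUse to Age is any simple undirected path whose first edge points into AlcoholUse (i.e. leaves AlcoholUse via a parent).
Parents of AlcoholUse: {Genotype}.
Enumerating:
  P1: AlcoholUse <- Genotype -> Exercise -> Age
  P2: AlcoholUse <- Genotype -> Cholesterol -> Age
  P3: AlcoholUse <- Genotype -> Smoking <- Age
That exhausts the simple backdoor paths. Count: 3.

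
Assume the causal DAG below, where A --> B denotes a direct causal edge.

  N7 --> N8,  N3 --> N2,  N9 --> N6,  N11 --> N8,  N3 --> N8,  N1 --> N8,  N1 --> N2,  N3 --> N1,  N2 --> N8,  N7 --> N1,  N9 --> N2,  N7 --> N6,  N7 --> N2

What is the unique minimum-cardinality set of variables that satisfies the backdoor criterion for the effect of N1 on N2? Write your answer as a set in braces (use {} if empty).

Variables eligible for adjustment (non-descendants of N1, excluding N1 and N2): {N11, N3, N6, N7, N9}.
Backdoor paths from N1 to N2:
  P1: N1 <- N3 -> N2
  P2: N1 <- N3 -> N8 <- N7 -> N2
  P3: N1 <- N3 -> N8 <- N7 -> N6 <- N9 -> N2
  P4: N1 <- N3 -> N8 <- N2
  P5: N1 <- N7 -> N2
  P6: N1 <- N7 -> N8 <- N3 -> N2
  P7: N1 <- N7 -> N8 <- N2
  P8: N1 <- N7 -> N6 <- N9 -> N2
The empty set is not sufficient: P1 (N1 <- N3 -> N2) has no collider blocking it and no conditioned non-collider, so it is open.
Try {N3, N7}:
  P1: blocked at fork node N3 ∈ conditioning set.
  P2: blocked at fork node N3 ∈ conditioning set.
  P3: blocked at fork node N3 ∈ conditioning set.
  P4: blocked at fork node N3 ∈ conditioning set.
  P5: blocked at fork node N7 ∈ conditioning set.
  P6: blocked at fork node N7 ∈ conditioning set.
  P7: blocked at fork node N7 ∈ conditioning set.
  P8: blocked at fork node N7 ∈ conditioning set.
{N3, N7} contains no descendant of N1 and blocks every backdoor path.
Every element of {N3, N7} is needed (dropping N3 leaves P1 open; dropping N7 leaves P5 open), so no proper subset is valid.
Among all size-2 subsets of the eligible variables, only {N3, N7} blocks every backdoor path, so it is the unique smallest valid adjustment set.

{N3, N7}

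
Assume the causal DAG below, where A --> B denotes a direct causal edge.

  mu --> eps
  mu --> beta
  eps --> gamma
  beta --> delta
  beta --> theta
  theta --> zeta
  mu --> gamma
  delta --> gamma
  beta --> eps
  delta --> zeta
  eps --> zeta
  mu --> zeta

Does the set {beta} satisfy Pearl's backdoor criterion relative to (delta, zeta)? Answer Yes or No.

Backdoor paths from delta to zeta (paths whose first edge points into delta):
  P1: delta <- beta <- mu -> eps -> zeta
  P2: delta <- beta <- mu -> gamma <- eps -> zeta
  P3: delta <- beta <- mu -> zeta
  P4: delta <- beta -> eps <- mu -> zeta
  P5: delta <- beta -> eps -> gamma <- mu -> zeta
  P6: delta <- beta -> eps -> zeta
  P7: delta <- beta -> theta -> zeta
Condition 1 (no descendant of delta in the set): holds — descendants of delta are {gamma, zeta}; none are in {beta}.
Condition 2 (every backdoor path blocked by {beta}):
  P1: blocked at chain node beta ∈ conditioning set.
  P2: blocked at chain node beta ∈ conditioning set.
  P3: blocked at chain node beta ∈ conditioning set.
  P4: blocked at fork node beta ∈ conditioning set.
  P5: blocked at fork node beta ∈ conditioning set.
  P6: blocked at fork node beta ∈ conditioning set.
  P7: blocked at fork node beta ∈ conditioning set.
{beta} satisfies the backdoor criterion.

Yes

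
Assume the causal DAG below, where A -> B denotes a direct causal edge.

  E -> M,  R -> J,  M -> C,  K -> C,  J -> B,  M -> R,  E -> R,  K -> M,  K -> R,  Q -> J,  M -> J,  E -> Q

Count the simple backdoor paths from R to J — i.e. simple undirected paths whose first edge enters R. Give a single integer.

A backdoor path from R to J is any simple undirected path whose first edge points into R (i.e. leaves R via a parent).
Parents of R: {E, K, M}.
Enumerating:
  P1: R <- K -> M <- E -> Q -> J
  P2: R <- K -> M -> J
  P3: R <- K -> C <- M <- E -> Q -> J
  P4: R <- K -> C <- M -> J
  P5: R <- E -> M -> J
  P6: R <- E -> Q -> J
  P7: R <- M <- E -> Q -> J
  P8: R <- M -> J
That exhausts the simple backdoor paths. Count: 8.

8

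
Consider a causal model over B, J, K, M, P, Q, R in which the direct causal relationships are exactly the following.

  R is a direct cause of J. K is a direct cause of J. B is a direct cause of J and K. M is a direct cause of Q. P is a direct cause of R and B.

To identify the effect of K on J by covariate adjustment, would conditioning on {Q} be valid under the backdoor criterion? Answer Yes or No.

No

Backdoor paths from K to J (paths whose first edge points into K):
  P1: K <- B <- P -> R -> J
  P2: K <- B -> J
Condition 1 (no descendant of K in the set): holds — descendants of K are {J}; none are in {Q}.
Condition 2 (every backdoor path blocked by {Q}):
  P1: open — no interior node is in the conditioning set.
  P2: open — no interior node is in the conditioning set.
{Q} does not satisfy the backdoor criterion.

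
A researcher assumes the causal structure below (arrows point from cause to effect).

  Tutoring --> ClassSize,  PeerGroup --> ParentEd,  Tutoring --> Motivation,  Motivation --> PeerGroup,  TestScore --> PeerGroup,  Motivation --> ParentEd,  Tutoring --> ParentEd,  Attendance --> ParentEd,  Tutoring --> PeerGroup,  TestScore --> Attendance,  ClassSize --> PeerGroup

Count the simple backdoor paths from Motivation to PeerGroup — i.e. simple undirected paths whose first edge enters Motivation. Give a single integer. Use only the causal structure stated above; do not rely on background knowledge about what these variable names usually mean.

A backdoor path from Motivation to PeerGroup is any simple undirected path whose first edge points into Motivation (i.e. leaves Motivation via a parent).
Parents of Motivation: {Tutoring}.
Enumerating:
  P1: Motivation <- Tutoring -> ClassSize -> PeerGroup
  P2: Motivation <- Tutoring -> PeerGroup
  P3: Motivation <- Tutoring -> ParentEd <- Attendance <- TestScore -> PeerGroup
  P4: Motivation <- Tutoring -> ParentEd <- PeerGroup
That exhausts the simple backdoor paths. Count: 4.

4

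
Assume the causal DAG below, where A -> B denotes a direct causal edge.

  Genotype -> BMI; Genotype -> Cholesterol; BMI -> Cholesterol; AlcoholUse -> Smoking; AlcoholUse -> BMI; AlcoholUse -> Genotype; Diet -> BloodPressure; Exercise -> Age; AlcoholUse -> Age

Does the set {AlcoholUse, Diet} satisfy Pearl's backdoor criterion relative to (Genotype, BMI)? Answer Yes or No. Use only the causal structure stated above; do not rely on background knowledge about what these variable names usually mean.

Backdoor paths from Genotype to BMI (paths whose first edge points into Genotype):
  P1: Genotype <- AlcoholUse -> BMI
Condition 1 (no descendant of Genotype in the set): holds — descendants of Genotype are {BMI, Cholesterol}; none are in {AlcoholUse, Diet}.
Condition 2 (every backdoor path blocked by {AlcoholUse, Diet}):
  P1: blocked at fork node AlcoholUse ∈ conditioning set.
{AlcoholUse, Diet} satisfies the backdoor criterion.

Yes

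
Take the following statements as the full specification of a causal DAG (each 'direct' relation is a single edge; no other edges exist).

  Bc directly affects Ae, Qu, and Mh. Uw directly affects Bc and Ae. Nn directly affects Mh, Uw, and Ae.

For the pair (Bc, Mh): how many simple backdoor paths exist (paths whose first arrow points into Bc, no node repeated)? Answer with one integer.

A backdoor path from Bc to Mh is any simple undirected path whose first edge points into Bc (i.e. leaves Bc via a parent).
Parents of Bc: {Uw}.
Enumerating:
  P1: Bc <- Uw <- Nn -> Mh
  P2: Bc <- Uw -> Ae <- Nn -> Mh
That exhausts the simple backdoor paths. Count: 2.

2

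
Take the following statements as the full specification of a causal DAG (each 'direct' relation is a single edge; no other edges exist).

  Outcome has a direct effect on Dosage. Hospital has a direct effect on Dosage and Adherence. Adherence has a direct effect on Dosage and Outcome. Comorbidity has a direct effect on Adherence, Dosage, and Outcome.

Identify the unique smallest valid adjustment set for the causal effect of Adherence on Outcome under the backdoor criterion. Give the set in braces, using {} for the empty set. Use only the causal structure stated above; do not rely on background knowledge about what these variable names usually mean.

{Comorbidity}

Variables eligible for adjustment (non-descendants of Adherence, excluding Adherence and Outcome): {Comorbidity, Hospital}.
Backdoor paths from Adherence to Outcome:
  P1: Adherence <- Comorbidity -> Outcome
  P2: Adherence <- Comorbidity -> Dosage <- Outcome
  P3: Adherence <- Hospital -> Dosage <- Comorbidity -> Outcome
  P4: Adherence <- Hospital -> Dosage <- Outcome
The empty set is not sufficient: P1 (Adherence <- Comorbidity -> Outcome) has no collider blocking it and no conditioned non-collider, so it is open.
Try {Comorbidity}:
  P1: blocked at fork node Comorbidity ∈ conditioning set.
  P2: blocked at fork node Comorbidity ∈ conditioning set.
  P3: blocked at collider Dosage (neither it nor any descendant is in the conditioning set).
  P4: blocked at collider Dosage (neither it nor any descendant is in the conditioning set).
{Comorbidity} contains no descendant of Adherence and blocks every backdoor path.
No other singleton works — e.g. {Hospital} leaves P1 open — so {Comorbidity} is the unique smallest valid adjustment set.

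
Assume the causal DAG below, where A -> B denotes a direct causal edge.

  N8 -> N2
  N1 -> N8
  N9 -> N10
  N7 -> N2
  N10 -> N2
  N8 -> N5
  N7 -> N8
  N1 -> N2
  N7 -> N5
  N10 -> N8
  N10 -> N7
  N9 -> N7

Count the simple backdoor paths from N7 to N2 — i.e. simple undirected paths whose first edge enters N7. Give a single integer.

A backdoor path from N7 to N2 is any simple undirected path whose first edge points into N7 (i.e. leaves N7 via a parent).
Parents of N7: {N10, N9}.
Enumerating:
  P1: N7 <- N9 -> N10 -> N8 <- N1 -> N2
  P2: N7 <- N9 -> N10 -> N8 -> N2
  P3: N7 <- N9 -> N10 -> N2
  P4: N7 <- N10 -> N8 <- N1 -> N2
  P5: N7 <- N10 -> N8 -> N2
  P6: N7 <- N10 -> N2
That exhausts the simple backdoor paths. Count: 6.

6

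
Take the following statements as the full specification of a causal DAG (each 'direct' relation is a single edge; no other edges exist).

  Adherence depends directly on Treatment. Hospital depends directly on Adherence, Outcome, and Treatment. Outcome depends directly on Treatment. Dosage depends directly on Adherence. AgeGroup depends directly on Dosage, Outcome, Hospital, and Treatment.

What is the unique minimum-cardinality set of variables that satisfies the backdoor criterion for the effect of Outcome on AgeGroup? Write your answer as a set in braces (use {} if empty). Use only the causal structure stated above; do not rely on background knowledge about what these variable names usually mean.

{Treatment}

Variables eligible for adjustment (non-descendants of Outcome, excluding Outcome and AgeGroup): {Adherence, Dosage, Treatment}.
Backdoor paths from Outcome to AgeGroup:
  P1: Outcome <- Treatment -> Adherence -> Dosage -> AgeGroup
  P2: Outcome <- Treatment -> Adherence -> Hospital -> AgeGroup
  P3: Outcome <- Treatment -> Hospital <- Adherence -> Dosage -> AgeGroup
  P4: Outcome <- Treatment -> Hospital -> AgeGroup
  P5: Outcome <- Treatment -> AgeGroup
The empty set is not sufficient: P1 (Outcome <- Treatment -> Adherence -> Dosage -> AgeGroup) has no collider blocking it and no conditioned non-collider, so it is open.
Try {Treatment}:
  P1: blocked at fork node Treatment ∈ conditioning set.
  P2: blocked at fork node Treatment ∈ conditioning set.
  P3: blocked at fork node Treatment ∈ conditioning set.
  P4: blocked at fork node Treatment ∈ conditioning set.
  P5: blocked at fork node Treatment ∈ conditioning set.
{Treatment} contains no descendant of Outcome and blocks every backdoor path.
No other singleton works — e.g. {Adherence} leaves P4 open — so {Treatment} is the unique smallest valid adjustment set.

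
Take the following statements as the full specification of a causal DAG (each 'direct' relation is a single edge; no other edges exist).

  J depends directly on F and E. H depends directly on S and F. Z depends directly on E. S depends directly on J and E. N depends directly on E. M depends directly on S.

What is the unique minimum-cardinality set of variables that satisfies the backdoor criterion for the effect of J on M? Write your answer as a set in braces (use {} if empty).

{E}

Variables eligible for adjustment (non-descendants of J, excluding J and M): {E, F, N, Z}.
Backdoor paths from J to M:
  P1: J <- F -> H <- S -> M
  P2: J <- E -> S -> M
The empty set is not sufficient: P2 (J <- E -> S -> M) has no collider blocking it and no conditioned non-collider, so it is open.
Try {E}:
  P1: blocked at collider H (neither it nor any descendant is in the conditioning set).
  P2: blocked at fork node E ∈ conditioning set.
{E} contains no descendant of J and blocks every backdoor path.
No other singleton works — e.g. {F} leaves P2 open — so {E} is the unique smallest valid adjustment set.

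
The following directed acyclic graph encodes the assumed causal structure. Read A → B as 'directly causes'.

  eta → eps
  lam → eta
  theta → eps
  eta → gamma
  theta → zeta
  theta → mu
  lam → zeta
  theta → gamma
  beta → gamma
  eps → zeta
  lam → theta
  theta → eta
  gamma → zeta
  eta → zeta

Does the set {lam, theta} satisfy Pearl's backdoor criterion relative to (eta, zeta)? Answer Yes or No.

Yes

Backdoor paths from eta to zeta (paths whose first edge points into eta):
  P1: eta <- lam -> theta -> eps -> zeta
  P2: eta <- lam -> theta -> gamma -> zeta
  P3: eta <- lam -> theta -> zeta
  P4: eta <- lam -> zeta
  P5: eta <- theta <- lam -> zeta
  P6: eta <- theta -> eps -> zeta
  P7: eta <- theta -> gamma -> zeta
  P8: eta <- theta -> zeta
Condition 1 (no descendant of eta in the set): holds — descendants of eta are {eps, gamma, zeta}; none are in {lam, theta}.
Condition 2 (every backdoor path blocked by {lam, theta}):
  P1: blocked at fork node lam ∈ conditioning set.
  P2: blocked at fork node lam ∈ conditioning set.
  P3: blocked at fork node lam ∈ conditioning set.
  P4: blocked at fork node lam ∈ conditioning set.
  P5: blocked at chain node theta ∈ conditioning set.
  P6: blocked at fork node theta ∈ conditioning set.
  P7: blocked at fork node theta ∈ conditioning set.
  P8: blocked at fork node theta ∈ conditioning set.
{lam, theta} satisfies the backdoor criterion.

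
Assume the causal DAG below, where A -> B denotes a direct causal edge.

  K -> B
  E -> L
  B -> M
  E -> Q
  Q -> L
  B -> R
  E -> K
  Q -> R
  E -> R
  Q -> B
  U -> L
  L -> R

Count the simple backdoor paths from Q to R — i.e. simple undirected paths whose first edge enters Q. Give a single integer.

3

A backdoor path from Q to R is any simple undirected path whose first edge points into Q (i.e. leaves Q via a parent).
Parents of Q: {E}.
Enumerating:
  P1: Q <- E -> K -> B -> R
  P2: Q <- E -> L -> R
  P3: Q <- E -> R
That exhausts the simple backdoor paths. Count: 3.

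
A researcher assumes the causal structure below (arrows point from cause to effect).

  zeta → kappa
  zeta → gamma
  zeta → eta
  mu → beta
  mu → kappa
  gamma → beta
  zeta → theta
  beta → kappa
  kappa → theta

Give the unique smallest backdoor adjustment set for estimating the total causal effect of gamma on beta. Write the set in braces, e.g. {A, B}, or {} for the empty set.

Variables eligible for adjustment (non-descendants of gamma, excluding gamma and beta): {eta, mu, zeta}.
Backdoor paths from gamma to beta:
  P1: gamma <- zeta -> kappa <- mu -> beta
  P2: gamma <- zeta -> kappa <- beta
  P3: gamma <- zeta -> theta <- kappa <- mu -> beta
  P4: gamma <- zeta -> theta <- kappa <- beta
Each backdoor path contains an unconditioned collider, so every path is already blocked with the empty conditioning set:
  P1: blocked at collider kappa (neither it nor any descendant is in the conditioning set).
  P2: blocked at collider kappa (neither it nor any descendant is in the conditioning set).
  P3: blocked at collider theta (neither it nor any descendant is in the conditioning set).
  P4: blocked at collider theta (neither it nor any descendant is in the conditioning set).
The empty set is therefore the unique smallest valid set.

{}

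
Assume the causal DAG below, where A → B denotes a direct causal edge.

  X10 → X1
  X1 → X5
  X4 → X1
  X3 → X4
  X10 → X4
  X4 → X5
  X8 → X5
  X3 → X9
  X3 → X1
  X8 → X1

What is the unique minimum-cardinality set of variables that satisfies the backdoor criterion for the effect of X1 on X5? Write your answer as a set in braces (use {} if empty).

{X4, X8}

Variables eligible for adjustment (non-descendants of X1, excluding X1 and X5): {X10, X3, X4, X8, X9}.
Backdoor paths from X1 to X5:
  P1: X1 <- X10 -> X4 -> X5
  P2: X1 <- X3 -> X4 -> X5
  P3: X1 <- X4 -> X5
  P4: X1 <- X8 -> X5
The empty set is not sufficient: P1 (X1 <- X10 -> X4 -> X5) has no collider blocking it and no conditioned non-collider, so it is open.
Try {X4, X8}:
  P1: blocked at chain node X4 ∈ conditioning set.
  P2: blocked at chain node X4 ∈ conditioning set.
  P3: blocked at fork node X4 ∈ conditioning set.
  P4: blocked at fork node X8 ∈ conditioning set.
{X4, X8} contains no descendant of X1 and blocks every backdoor path.
Every element of {X4, X8} is needed (dropping X4 leaves P1 open; dropping X8 leaves P4 open), so no proper subset is valid.
Among all size-2 subsets of the eligible variables, only {X4, X8} blocks every backdoor path, so it is the unique smallest valid adjustment set.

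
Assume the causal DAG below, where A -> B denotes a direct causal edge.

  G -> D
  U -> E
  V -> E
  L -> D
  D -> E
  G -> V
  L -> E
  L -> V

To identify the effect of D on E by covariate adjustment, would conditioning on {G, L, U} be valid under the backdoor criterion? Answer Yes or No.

Backdoor paths from D to E (paths whose first edge points into D):
  P1: D <- L -> V -> E
  P2: D <- L -> E
  P3: D <- G -> V <- L -> E
  P4: D <- G -> V -> E
Condition 1 (no descendant of D in the set): holds — descendants of D are {E}; none are in {G, L, U}.
Condition 2 (every backdoor path blocked by {G, L, U}):
  P1: blocked at fork node L ∈ conditioning set.
  P2: blocked at fork node L ∈ conditioning set.
  P3: blocked at fork node G ∈ conditioning set.
  P4: blocked at fork node G ∈ conditioning set.
{G, L, U} satisfies the backdoor criterion.

Yes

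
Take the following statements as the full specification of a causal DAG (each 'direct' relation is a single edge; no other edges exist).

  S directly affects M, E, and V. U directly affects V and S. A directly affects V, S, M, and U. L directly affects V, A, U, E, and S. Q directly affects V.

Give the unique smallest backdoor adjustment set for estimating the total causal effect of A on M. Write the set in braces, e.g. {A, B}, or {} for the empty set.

{L}

Variables eligible for adjustment (non-descendants of A, excluding A and M): {L, Q}.
Backdoor paths from A to M:
  P1: A <- L -> U -> S -> M
  P2: A <- L -> U -> V <- S -> M
  P3: A <- L -> S -> M
  P4: A <- L -> V <- U -> S -> M
  P5: A <- L -> V <- S -> M
  P6: A <- L -> E <- S -> M
The empty set is not sufficient: P1 (A <- L -> U -> S -> M) has no collider blocking it and no conditioned non-collider, so it is open.
Try {L}:
  P1: blocked at fork node L ∈ conditioning set.
  P2: blocked at fork node L ∈ conditioning set.
  P3: blocked at fork node L ∈ conditioning set.
  P4: blocked at fork node L ∈ conditioning set.
  P5: blocked at fork node L ∈ conditioning set.
  P6: blocked at fork node L ∈ conditioning set.
{L} contains no descendant of A and blocks every backdoor path.
No other singleton works — e.g. {Q} leaves P1 open — so {L} is the unique smallest valid adjustment set.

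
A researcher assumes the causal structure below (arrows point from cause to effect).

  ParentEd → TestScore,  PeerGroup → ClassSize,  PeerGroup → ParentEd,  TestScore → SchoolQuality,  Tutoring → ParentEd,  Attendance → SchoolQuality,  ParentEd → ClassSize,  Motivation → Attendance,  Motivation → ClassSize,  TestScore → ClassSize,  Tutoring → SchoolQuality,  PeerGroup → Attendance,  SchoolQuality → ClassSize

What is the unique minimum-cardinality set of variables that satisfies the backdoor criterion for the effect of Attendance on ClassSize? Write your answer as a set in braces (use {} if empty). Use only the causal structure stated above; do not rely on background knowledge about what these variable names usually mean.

{Motivation, PeerGroup}

Variables eligible for adjustment (non-descendants of Attendance, excluding Attendance and ClassSize): {Motivation, ParentEd, PeerGroup, TestScore, Tutoring}.
Backdoor paths from Attendance to ClassSize:
  P1: Attendance <- PeerGroup -> ParentEd <- Tutoring -> SchoolQuality <- TestScore -> ClassSize
  P2: Attendance <- PeerGroup -> ParentEd <- Tutoring -> SchoolQuality -> ClassSize
  P3: Attendance <- PeerGroup -> ParentEd -> TestScore -> SchoolQuality -> ClassSize
  P4: Attendance <- PeerGroup -> ParentEd -> TestScore -> ClassSize
  P5: Attendance <- PeerGroup -> ParentEd -> ClassSize
  P6: Attendance <- PeerGroup -> ClassSize
  P7: Attendance <- Motivation -> ClassSize
The empty set is not sufficient: P3 (Attendance <- PeerGroup -> ParentEd -> TestScore -> SchoolQuality -> ClassSize) has no collider blocking it and no conditioned non-collider, so it is open.
Try {Motivation, PeerGroup}:
  P1: blocked at fork node PeerGroup ∈ conditioning set.
  P2: blocked at fork node PeerGroup ∈ conditioning set.
  P3: blocked at fork node PeerGroup ∈ conditioning set.
  P4: blocked at fork node PeerGroup ∈ conditioning set.
  P5: blocked at fork node PeerGroup ∈ conditioning set.
  P6: blocked at fork node PeerGroup ∈ conditioning set.
  P7: blocked at fork node Motivation ∈ conditioning set.
{Motivation, PeerGroup} contains no descendant of Attendance and blocks every backdoor path.
Every element of {Motivation, PeerGroup} is needed (dropping Motivation leaves P7 open; dropping PeerGroup leaves P3 open), so no proper subset is valid.
Among all size-2 subsets of the eligible variables, only {Motivation, PeerGroup} blocks every backdoor path, so it is the unique smallest valid adjustment set.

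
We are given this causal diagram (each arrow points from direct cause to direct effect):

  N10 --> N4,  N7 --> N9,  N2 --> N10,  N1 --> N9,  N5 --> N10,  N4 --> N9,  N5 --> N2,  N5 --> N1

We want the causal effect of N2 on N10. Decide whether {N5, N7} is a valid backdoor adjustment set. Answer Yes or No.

Backdoor paths from N2 to N10 (paths whose first edge points into N2):
  P1: N2 <- N5 -> N10
  P2: N2 <- N5 -> N1 -> N9 <- N4 <- N10
Condition 1 (no descendant of N2 in the set): holds — descendants of N2 are {N10, N4, N9}; none are in {N5, N7}.
Condition 2 (every backdoor path blocked by {N5, N7}):
  P1: blocked at fork node N5 ∈ conditioning set.
  P2: blocked at fork node N5 ∈ conditioning set.
{N5, N7} satisfies the backdoor criterion.

Yes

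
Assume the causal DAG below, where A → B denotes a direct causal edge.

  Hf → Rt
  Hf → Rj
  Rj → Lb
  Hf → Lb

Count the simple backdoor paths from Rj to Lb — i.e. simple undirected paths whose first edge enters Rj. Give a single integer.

1

A backdoor path from Rj to Lb is any simple undirected path whose first edge points into Rj (i.e. leaves Rj via a parent).
Parents of Rj: {Hf}.
Enumerating:
  P1: Rj <- Hf -> Lb
That exhausts the simple backdoor paths. Count: 1.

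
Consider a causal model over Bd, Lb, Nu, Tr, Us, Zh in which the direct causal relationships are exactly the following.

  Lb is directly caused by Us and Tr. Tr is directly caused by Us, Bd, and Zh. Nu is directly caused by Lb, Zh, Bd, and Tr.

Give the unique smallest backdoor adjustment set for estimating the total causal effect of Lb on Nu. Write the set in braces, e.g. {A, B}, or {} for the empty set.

Variables eligible for adjustment (non-descendants of Lb, excluding Lb and Nu): {Bd, Tr, Us, Zh}.
Backdoor paths from Lb to Nu:
  P1: Lb <- Us -> Tr <- Zh -> Nu
  P2: Lb <- Us -> Tr <- Bd -> Nu
  P3: Lb <- Us -> Tr -> Nu
  P4: Lb <- Tr <- Zh -> Nu
  P5: Lb <- Tr <- Bd -> Nu
  P6: Lb <- Tr -> Nu
The empty set is not sufficient: P3 (Lb <- Us -> Tr -> Nu) has no collider blocking it and no conditioned non-collider, so it is open.
Try {Tr, Us}:
  P1: blocked at fork node Us ∈ conditioning set.
  P2: blocked at fork node Us ∈ conditioning set.
  P3: blocked at fork node Us ∈ conditioning set.
  P4: blocked at chain node Tr ∈ conditioning set.
  P5: blocked at chain node Tr ∈ conditioning set.
  P6: blocked at fork node Tr ∈ conditioning set.
{Tr, Us} contains no descendant of Lb and blocks every backdoor path.
Every element of {Tr, Us} is needed (dropping Tr leaves P4 open; dropping Us leaves P1 open), so no proper subset is valid.
Among all size-2 subsets of the eligible variables, only {Tr, Us} blocks every backdoor path, so it is the unique smallest valid adjustment set.

{Tr, Us}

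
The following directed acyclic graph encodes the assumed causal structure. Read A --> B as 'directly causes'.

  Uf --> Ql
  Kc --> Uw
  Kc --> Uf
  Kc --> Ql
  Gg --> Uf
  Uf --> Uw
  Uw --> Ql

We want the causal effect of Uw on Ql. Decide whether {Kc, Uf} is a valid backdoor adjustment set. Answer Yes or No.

Backdoor paths from Uw to Ql (paths whose first edge points into Uw):
  P1: Uw <- Kc -> Uf -> Ql
  P2: Uw <- Kc -> Ql
  P3: Uw <- Uf <- Kc -> Ql
  P4: Uw <- Uf -> Ql
Condition 1 (no descendant of Uw in the set): holds — descendants of Uw are {Ql}; none are in {Kc, Uf}.
Condition 2 (every backdoor path blocked by {Kc, Uf}):
  P1: blocked at fork node Kc ∈ conditioning set.
  P2: blocked at fork node Kc ∈ conditioning set.
  P3: blocked at chain node Uf ∈ conditioning set.
  P4: blocked at fork node Uf ∈ conditioning set.
{Kc, Uf} satisfies the backdoor criterion.

Yes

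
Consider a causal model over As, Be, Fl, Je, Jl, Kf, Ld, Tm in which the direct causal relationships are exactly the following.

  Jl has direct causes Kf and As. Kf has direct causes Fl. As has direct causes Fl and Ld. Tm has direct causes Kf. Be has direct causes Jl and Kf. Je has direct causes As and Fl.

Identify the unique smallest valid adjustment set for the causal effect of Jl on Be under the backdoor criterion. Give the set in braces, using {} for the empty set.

Variables eligible for adjustment (non-descendants of Jl, excluding Jl and Be): {As, Fl, Je, Kf, Ld, Tm}.
Backdoor paths from Jl to Be:
  P1: Jl <- As <- Fl -> Kf -> Be
  P2: Jl <- As -> Je <- Fl -> Kf -> Be
  P3: Jl <- Kf -> Be
The empty set is not sufficient: P1 (Jl <- As <- Fl -> Kf -> Be) has no collider blocking it and no conditioned non-collider, so it is open.
Try {Kf}:
  P1: blocked at chain node Kf ∈ conditioning set.
  P2: blocked at collider Je (neither it nor any descendant is in the conditioning set).
  P3: blocked at fork node Kf ∈ conditioning set.
{Kf} contains no descendant of Jl and blocks every backdoor path.
No other singleton works — e.g. {Fl} leaves P3 open — so {Kf} is the unique smallest valid adjustment set.

{Kf}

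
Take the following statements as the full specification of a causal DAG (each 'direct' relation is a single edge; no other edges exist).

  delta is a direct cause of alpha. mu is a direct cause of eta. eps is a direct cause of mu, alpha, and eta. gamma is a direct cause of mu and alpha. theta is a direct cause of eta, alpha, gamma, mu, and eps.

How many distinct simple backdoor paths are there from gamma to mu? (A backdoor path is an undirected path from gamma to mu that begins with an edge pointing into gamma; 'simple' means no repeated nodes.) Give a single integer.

7

A backdoor path from gamma to mu is any simple undirected path whose first edge points into gamma (i.e. leaves gamma via a parent).
Parents of gamma: {theta}.
Enumerating:
  P1: gamma <- theta -> eps -> mu
  P2: gamma <- theta -> eps -> eta <- mu
  P3: gamma <- theta -> mu
  P4: gamma <- theta -> alpha <- eps -> mu
  P5: gamma <- theta -> alpha <- eps -> eta <- mu
  P6: gamma <- theta -> eta <- eps -> mu
  P7: gamma <- theta -> eta <- mu
That exhausts the simple backdoor paths. Count: 7.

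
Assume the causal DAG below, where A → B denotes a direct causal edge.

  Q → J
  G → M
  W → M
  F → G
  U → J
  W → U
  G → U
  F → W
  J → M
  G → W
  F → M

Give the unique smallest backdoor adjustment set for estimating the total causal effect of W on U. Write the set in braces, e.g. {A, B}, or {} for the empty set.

Variables eligible for adjustment (non-descendants of W, excluding W and U): {F, G, Q}.
Backdoor paths from W to U:
  P1: W <- F -> G -> U
  P2: W <- F -> G -> M <- J <- U
  P3: W <- F -> M <- G -> U
  P4: W <- F -> M <- J <- U
  P5: W <- G <- F -> M <- J <- U
  P6: W <- G -> U
  P7: W <- G -> M <- J <- U
The empty set is not sufficient: P1 (W <- F -> G -> U) has no collider blocking it and no conditioned non-collider, so it is open.
Try {G}:
  P1: blocked at chain node G ∈ conditioning set.
  P2: blocked at chain node G ∈ conditioning set.
  P3: blocked at collider M (neither it nor any descendant is in the conditioning set).
  P4: blocked at collider M (neither it nor any descendant is in the conditioning set).
  P5: blocked at chain node G ∈ conditioning set.
  P6: blocked at fork node G ∈ conditioning set.
  P7: blocked at fork node G ∈ conditioning set.
{G} contains no descendant of W and blocks every backdoor path.
No other singleton works — e.g. {F} leaves P6 open — so {G} is the unique smallest valid adjustment set.

{G}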